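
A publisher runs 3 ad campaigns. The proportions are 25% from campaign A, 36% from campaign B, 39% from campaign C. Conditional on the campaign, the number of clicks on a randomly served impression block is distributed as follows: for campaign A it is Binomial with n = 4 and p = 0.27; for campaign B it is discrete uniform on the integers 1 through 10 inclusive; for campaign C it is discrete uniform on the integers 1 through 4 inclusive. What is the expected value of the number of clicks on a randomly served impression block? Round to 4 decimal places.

3.2250

Component means — A: 1.08; B: 5.5; C: 2.5.
E[X] = 0.25·1.08 + 0.36·5.5 + 0.39·2.5 = 3.225.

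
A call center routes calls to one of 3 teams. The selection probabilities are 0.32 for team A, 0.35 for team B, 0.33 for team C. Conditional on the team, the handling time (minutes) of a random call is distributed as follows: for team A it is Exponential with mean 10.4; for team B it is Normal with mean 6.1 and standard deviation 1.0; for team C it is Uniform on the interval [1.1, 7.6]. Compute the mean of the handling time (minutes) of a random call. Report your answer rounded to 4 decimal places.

6.8985

Component means — A: 10.4; B: 6.1; C: 4.35.
E[X] = 0.32·10.4 + 0.35·6.1 + 0.33·4.35 = 6.8985.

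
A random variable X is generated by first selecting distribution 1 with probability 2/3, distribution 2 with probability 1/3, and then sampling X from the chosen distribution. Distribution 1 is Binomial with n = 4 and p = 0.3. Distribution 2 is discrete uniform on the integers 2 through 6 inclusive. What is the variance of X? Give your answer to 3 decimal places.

Per component, 1: μ=1.2, E[X²]=2.28; 2: μ=4, E[X²]=18.
E[X] = 0.666667·1.2 + 0.333333·4 = 2.13333.
E[X²] = 0.666667·2.28 + 0.333333·18 = 7.52.
Var(X) = E[X²] − (E[X])² = 7.52 − 4.55111 = 2.96889.

2.969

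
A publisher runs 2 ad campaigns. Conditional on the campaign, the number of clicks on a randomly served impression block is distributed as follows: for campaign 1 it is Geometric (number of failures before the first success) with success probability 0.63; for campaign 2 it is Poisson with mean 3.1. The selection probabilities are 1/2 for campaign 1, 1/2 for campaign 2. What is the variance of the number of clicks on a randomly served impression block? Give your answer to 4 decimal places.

3.5945

Per component, 1: μ=0.587302, E[X²]=1.27715; 2: μ=3.1, E[X²]=12.71.
E[X] = 0.5·0.587302 + 0.5·3.1 = 1.84365.
E[X²] = 0.5·1.27715 + 0.5·12.71 = 6.99357.
Var(X) = E[X²] − (E[X])² = 6.99357 − 3.39905 = 3.59453.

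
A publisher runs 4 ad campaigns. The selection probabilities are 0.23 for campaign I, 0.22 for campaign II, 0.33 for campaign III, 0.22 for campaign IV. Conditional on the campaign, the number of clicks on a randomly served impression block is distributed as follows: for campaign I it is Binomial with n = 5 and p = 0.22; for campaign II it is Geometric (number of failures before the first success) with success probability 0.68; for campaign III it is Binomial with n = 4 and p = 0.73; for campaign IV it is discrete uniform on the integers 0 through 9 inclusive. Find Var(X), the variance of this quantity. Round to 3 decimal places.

4.684

Per component, I: μ=1.1, E[X²]=2.068; II: μ=0.470588, E[X²]=0.913495; III: μ=2.92, E[X²]=9.3148; IV: μ=4.5, E[X²]=28.5.
E[X] = 0.23·1.1 + 0.22·0.470588 + 0.33·2.92 + 0.22·4.5 = 2.31013.
E[X²] = 0.23·2.068 + 0.22·0.913495 + 0.33·9.3148 + 0.22·28.5 = 10.0205.
Var(X) = E[X²] − (E[X])² = 10.0205 − 5.3367 = 4.68379.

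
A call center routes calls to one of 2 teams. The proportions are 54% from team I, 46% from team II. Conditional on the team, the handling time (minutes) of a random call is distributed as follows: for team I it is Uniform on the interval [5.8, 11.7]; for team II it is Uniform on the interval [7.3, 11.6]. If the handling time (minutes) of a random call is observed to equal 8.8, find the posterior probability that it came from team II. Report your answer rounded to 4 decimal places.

0.5389

Likelihoods f(8.8 | ·): I: 0.169492; II: 0.232558.
Posterior ∝ prior × likelihood. Numerator for II: 0.46·0.232558 = 0.106977.
Normalizing constant: 0.54·0.169492 + 0.46·0.232558 = 0.198502.
P(II | observation) = 0.106977 / 0.198502 = 0.53892.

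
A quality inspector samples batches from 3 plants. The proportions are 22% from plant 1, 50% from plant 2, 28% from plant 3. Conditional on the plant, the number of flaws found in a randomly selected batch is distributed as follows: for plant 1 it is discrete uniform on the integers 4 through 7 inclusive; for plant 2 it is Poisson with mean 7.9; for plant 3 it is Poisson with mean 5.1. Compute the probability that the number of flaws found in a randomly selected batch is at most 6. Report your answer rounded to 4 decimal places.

Conditional on each plant, P(X ≤ 6): 1: 0.75; 2: 0.32574; 3: 0.74742.
By total probability, P(X ≤ 6) = 0.22·0.75 + 0.5·0.32574 + 0.28·0.74742 = 0.537148.

0.5371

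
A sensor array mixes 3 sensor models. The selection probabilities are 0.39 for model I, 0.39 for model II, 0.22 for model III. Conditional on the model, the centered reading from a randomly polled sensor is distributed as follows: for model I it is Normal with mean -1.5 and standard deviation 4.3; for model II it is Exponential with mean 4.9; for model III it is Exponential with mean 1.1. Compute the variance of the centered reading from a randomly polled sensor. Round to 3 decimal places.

24.890

Per component, I: μ=-1.5, E[X²]=20.74; II: μ=4.9, E[X²]=48.02; III: μ=1.1, E[X²]=2.42.
E[X] = 0.39·-1.5 + 0.39·4.9 + 0.22·1.1 = 1.568.
E[X²] = 0.39·20.74 + 0.39·48.02 + 0.22·2.42 = 27.3488.
Var(X) = E[X²] − (E[X])² = 27.3488 − 2.45862 = 24.8902.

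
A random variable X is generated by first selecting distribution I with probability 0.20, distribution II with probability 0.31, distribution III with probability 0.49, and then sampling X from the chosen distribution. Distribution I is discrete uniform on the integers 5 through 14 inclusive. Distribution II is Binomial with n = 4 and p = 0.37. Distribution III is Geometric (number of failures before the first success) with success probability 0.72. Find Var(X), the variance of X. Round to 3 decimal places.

Per component, I: μ=9.5, E[X²]=98.5; II: μ=1.48, E[X²]=3.1228; III: μ=0.388889, E[X²]=0.691358.
E[X] = 0.2·9.5 + 0.31·1.48 + 0.49·0.388889 = 2.54936.
E[X²] = 0.2·98.5 + 0.31·3.1228 + 0.49·0.691358 = 21.0068.
Var(X) = E[X²] − (E[X])² = 21.0068 − 6.49921 = 14.5076.

14.508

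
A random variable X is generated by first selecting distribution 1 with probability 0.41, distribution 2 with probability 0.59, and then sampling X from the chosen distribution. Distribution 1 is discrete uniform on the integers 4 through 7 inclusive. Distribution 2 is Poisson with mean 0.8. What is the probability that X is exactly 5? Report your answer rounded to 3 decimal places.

0.103

Conditional on each component, P(X = 5): 1: 0.25; 2: 0.00122697.
By total probability, P(X = 5) = 0.41·0.25 + 0.59·0.00122697 = 0.103224.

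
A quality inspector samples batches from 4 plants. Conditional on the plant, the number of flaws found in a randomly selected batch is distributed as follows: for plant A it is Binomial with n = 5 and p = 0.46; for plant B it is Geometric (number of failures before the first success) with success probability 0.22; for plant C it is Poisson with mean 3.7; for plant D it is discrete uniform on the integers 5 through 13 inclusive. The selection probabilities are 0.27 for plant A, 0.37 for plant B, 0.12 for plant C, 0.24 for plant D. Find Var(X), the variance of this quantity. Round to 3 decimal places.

Per component, A: μ=2.3, E[X²]=6.532; B: μ=3.54545, E[X²]=28.686; C: μ=3.7, E[X²]=17.39; D: μ=9, E[X²]=87.6667.
E[X] = 0.27·2.3 + 0.37·3.54545 + 0.12·3.7 + 0.24·9 = 4.53682.
E[X²] = 0.27·6.532 + 0.37·28.686 + 0.12·17.39 + 0.24·87.6667 = 35.5042.
Var(X) = E[X²] − (E[X])² = 35.5042 − 20.5827 = 14.9215.

14.922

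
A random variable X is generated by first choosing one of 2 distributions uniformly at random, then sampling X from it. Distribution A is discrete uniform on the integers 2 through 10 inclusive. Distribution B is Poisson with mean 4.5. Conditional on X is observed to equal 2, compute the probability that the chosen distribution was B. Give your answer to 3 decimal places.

Likelihoods P(X=2 | ·): A: 0.111111; B: 0.112479.
Posterior ∝ prior × likelihood. Numerator for B: 0.5·0.112479 = 0.0562393.
Normalizing constant: 0.5·0.111111 + 0.5·0.112479 = 0.111795.
P(B | observation) = 0.0562393 / 0.111795 = 0.503058.

0.503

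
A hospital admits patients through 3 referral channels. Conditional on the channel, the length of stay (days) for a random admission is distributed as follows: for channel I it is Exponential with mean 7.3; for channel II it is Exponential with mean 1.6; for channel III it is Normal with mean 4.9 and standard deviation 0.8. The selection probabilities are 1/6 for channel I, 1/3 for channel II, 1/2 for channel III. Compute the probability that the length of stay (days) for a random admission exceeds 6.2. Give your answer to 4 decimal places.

Conditional on each channel, P(X > 6.2): I: 0.427708; II: 0.0207543; III: 0.0520813.
By total probability, P(X > 6.2) = 0.166667·0.427708 + 0.333333·0.0207543 + 0.5·0.0520813 = 0.104243.

0.1042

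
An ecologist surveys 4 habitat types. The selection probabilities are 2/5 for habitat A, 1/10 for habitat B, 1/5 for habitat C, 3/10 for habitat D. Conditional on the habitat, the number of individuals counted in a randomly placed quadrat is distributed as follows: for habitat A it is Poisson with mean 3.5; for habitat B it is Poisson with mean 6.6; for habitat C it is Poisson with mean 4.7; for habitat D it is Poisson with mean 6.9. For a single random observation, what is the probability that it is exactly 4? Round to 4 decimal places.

0.1518

Conditional on each habitat, P(X = 4): A: 0.188812; B: 0.107553; C: 0.184925; D: 0.0951816.
By total probability, P(X = 4) = 0.4·0.188812 + 0.1·0.107553 + 0.2·0.184925 + 0.3·0.0951816 = 0.15182.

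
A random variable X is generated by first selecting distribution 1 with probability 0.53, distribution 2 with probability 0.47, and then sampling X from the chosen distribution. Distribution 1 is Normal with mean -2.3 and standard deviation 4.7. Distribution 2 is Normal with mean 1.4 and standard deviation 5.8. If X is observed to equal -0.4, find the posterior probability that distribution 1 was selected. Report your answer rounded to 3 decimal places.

0.574

Likelihoods f(-0.4 | ·): 1: 0.0782214; 2: 0.0655493.
Posterior ∝ prior × likelihood. Numerator for 1: 0.53·0.0782214 = 0.0414573.
Normalizing constant: 0.53·0.0782214 + 0.47·0.0655493 = 0.0722655.
P(1 | observation) = 0.0414573 / 0.0722655 = 0.573681.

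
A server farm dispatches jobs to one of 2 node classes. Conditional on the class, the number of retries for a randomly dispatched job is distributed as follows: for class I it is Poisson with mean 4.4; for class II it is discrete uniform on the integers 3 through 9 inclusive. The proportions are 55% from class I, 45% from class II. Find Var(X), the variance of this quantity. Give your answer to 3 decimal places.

4.854

Per component, I: μ=4.4, E[X²]=23.76; II: μ=6, E[X²]=40.
E[X] = 0.55·4.4 + 0.45·6 = 5.12.
E[X²] = 0.55·23.76 + 0.45·40 = 31.068.
Var(X) = E[X²] − (E[X])² = 31.068 − 26.2144 = 4.8536.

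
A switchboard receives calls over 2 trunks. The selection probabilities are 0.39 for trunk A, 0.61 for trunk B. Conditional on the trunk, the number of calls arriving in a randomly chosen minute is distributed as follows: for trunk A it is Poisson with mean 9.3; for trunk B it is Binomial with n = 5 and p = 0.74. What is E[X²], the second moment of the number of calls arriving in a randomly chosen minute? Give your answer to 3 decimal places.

46.296

For each component E[X²] = Var + (mean)², giving A: 95.79; B: 14.652.
Overall E[X²] = 0.39·95.79 + 0.61·14.652 = 46.2958.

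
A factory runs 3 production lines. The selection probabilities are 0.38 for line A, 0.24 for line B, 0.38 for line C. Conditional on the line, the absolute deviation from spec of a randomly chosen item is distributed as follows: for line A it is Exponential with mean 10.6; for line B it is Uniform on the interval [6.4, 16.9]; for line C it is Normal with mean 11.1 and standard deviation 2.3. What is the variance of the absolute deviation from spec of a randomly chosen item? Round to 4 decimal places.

Per component, A: μ=10.6, E[X²]=224.72; B: μ=11.65, E[X²]=144.91; C: μ=11.1, E[X²]=128.5.
E[X] = 0.38·10.6 + 0.24·11.65 + 0.38·11.1 = 11.042.
E[X²] = 0.38·224.72 + 0.24·144.91 + 0.38·128.5 = 169.002.
Var(X) = E[X²] − (E[X])² = 169.002 − 121.926 = 47.0762.

47.0762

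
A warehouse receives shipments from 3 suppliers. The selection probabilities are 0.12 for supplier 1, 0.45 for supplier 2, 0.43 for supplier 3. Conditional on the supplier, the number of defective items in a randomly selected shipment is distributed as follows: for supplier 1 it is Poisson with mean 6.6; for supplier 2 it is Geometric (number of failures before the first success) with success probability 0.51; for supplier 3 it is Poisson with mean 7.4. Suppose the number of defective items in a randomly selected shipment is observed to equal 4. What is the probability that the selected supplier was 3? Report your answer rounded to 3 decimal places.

Likelihoods P(X=4 | ·): 1: 0.107553; 2: 0.0294005; 3: 0.0763724.
Posterior ∝ prior × likelihood. Numerator for 3: 0.43·0.0763724 = 0.0328401.
Normalizing constant: 0.12·0.107553 + 0.45·0.0294005 + 0.43·0.0763724 = 0.0589767.
P(3 | observation) = 0.0328401 / 0.0589767 = 0.556833.

0.557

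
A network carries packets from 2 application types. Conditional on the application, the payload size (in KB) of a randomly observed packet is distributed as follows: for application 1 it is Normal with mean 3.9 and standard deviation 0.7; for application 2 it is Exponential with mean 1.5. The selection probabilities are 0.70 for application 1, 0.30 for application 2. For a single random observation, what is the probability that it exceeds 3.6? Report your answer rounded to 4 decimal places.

Conditional on each application, P(X > 3.6): 1: 0.665882; 2: 0.090718.
By total probability, P(X > 3.6) = 0.7·0.665882 + 0.3·0.090718 = 0.493333.

0.4933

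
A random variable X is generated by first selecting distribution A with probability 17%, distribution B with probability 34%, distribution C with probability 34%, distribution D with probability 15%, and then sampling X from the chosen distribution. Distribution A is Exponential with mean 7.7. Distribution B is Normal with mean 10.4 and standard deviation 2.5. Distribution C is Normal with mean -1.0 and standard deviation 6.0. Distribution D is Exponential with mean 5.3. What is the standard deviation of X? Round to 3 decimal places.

Per component, A: μ=7.7, E[X²]=118.58; B: μ=10.4, E[X²]=114.41; C: μ=-1, E[X²]=37; D: μ=5.3, E[X²]=56.18.
E[X] = 0.17·7.7 + 0.34·10.4 + 0.34·-1 + 0.15·5.3 = 5.3.
E[X²] = 0.17·118.58 + 0.34·114.41 + 0.34·37 + 0.15·56.18 = 80.065.
Var(X) = E[X²] − (E[X])² = 80.065 − 28.09 = 51.975.
SD(X) = √51.975 = 7.20937.

7.209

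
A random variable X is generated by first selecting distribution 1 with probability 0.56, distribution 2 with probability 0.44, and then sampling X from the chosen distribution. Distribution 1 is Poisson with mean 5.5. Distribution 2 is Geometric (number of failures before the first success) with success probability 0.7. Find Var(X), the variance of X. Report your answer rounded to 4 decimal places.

Per component, 1: μ=5.5, E[X²]=35.75; 2: μ=0.428571, E[X²]=0.795918.
E[X] = 0.56·5.5 + 0.44·0.428571 = 3.26857.
E[X²] = 0.56·35.75 + 0.44·0.795918 = 20.3702.
Var(X) = E[X²] − (E[X])² = 20.3702 − 10.6836 = 9.68664.

9.6866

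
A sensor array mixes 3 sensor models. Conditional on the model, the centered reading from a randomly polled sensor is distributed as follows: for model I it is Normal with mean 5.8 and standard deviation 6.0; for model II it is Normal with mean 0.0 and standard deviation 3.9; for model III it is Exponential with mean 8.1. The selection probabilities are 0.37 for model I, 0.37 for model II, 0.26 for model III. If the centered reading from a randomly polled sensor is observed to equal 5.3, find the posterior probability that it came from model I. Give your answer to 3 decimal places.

Likelihoods f(5.3 | ·): I: 0.0662599; II: 0.0406271; III: 0.0641722.
Posterior ∝ prior × likelihood. Numerator for I: 0.37·0.0662599 = 0.0245162.
Normalizing constant: 0.37·0.0662599 + 0.37·0.0406271 + 0.26·0.0641722 = 0.056233.
P(I | observation) = 0.0245162 / 0.056233 = 0.435975.

0.436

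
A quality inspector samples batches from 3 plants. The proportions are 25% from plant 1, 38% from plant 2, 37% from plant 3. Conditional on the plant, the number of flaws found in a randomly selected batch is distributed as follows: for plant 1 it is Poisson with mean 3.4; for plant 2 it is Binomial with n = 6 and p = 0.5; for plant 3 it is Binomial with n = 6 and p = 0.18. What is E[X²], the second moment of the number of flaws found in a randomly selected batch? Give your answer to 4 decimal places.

For each component E[X²] = Var + (mean)², giving 1: 14.96; 2: 10.5; 3: 2.052.
Overall E[X²] = 0.25·14.96 + 0.38·10.5 + 0.37·2.052 = 8.48924.

8.4892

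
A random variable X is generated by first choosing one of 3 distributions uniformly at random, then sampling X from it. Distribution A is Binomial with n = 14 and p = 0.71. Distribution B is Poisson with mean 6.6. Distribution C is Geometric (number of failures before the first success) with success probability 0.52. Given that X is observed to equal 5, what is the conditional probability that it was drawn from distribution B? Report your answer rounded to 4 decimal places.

Likelihoods P(X=5 | ·): A: 0.00524008; B: 0.141969; C: 0.0132498.
Posterior ∝ prior × likelihood. Numerator for B: 0.333333·0.141969 = 0.0473231.
Normalizing constant: 0.333333·0.00524008 + 0.333333·0.141969 + 0.333333·0.0132498 = 0.0534864.
P(B | observation) = 0.0473231 / 0.0534864 = 0.884769.

0.8848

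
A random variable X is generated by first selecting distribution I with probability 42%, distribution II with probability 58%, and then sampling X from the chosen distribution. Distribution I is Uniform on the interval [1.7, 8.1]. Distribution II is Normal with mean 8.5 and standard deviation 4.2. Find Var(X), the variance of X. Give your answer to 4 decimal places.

Per component, I: μ=4.9, E[X²]=27.4233; II: μ=8.5, E[X²]=89.89.
E[X] = 0.42·4.9 + 0.58·8.5 = 6.988.
E[X²] = 0.42·27.4233 + 0.58·89.89 = 63.654.
Var(X) = E[X²] − (E[X])² = 63.654 − 48.8321 = 14.8219.

14.8219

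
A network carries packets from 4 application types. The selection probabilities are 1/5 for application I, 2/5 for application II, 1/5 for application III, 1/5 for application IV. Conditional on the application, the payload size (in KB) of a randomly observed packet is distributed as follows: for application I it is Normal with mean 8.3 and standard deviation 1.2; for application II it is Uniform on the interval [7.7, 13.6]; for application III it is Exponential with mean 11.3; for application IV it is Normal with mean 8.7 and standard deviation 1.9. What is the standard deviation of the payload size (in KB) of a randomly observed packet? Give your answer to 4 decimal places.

Per component, I: μ=8.3, E[X²]=70.33; II: μ=10.65, E[X²]=116.323; III: μ=11.3, E[X²]=255.38; IV: μ=8.7, E[X²]=79.3.
E[X] = 0.2·8.3 + 0.4·10.65 + 0.2·11.3 + 0.2·8.7 = 9.92.
E[X²] = 0.2·70.33 + 0.4·116.323 + 0.2·255.38 + 0.2·79.3 = 127.531.
Var(X) = E[X²] − (E[X])² = 127.531 − 98.4064 = 29.1249.
SD(X) = √29.1249 = 5.39675.

5.3968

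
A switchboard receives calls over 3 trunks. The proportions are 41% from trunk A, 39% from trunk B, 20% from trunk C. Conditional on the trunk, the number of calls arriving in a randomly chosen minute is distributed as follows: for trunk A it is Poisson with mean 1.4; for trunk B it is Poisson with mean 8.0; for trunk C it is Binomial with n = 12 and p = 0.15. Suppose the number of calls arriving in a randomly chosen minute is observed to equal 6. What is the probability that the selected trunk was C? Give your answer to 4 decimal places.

0.0160

Likelihoods P(X=6 | ·): A: 0.00257883; B: 0.122138; C: 0.00396948.
Posterior ∝ prior × likelihood. Numerator for C: 0.2·0.00396948 = 0.000793895.
Normalizing constant: 0.41·0.00257883 + 0.39·0.122138 + 0.2·0.00396948 = 0.0494851.
P(C | observation) = 0.000793895 / 0.0494851 = 0.0160431.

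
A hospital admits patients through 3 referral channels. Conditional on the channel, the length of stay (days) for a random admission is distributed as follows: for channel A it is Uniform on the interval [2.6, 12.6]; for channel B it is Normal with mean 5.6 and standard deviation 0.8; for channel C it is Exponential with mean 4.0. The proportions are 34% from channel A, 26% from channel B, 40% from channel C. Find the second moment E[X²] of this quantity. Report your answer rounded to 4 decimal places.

For each component E[X²] = Var + (mean)², giving A: 66.0933; B: 32; C: 32.
Overall E[X²] = 0.34·66.0933 + 0.26·32 + 0.4·32 = 43.5917.

43.5917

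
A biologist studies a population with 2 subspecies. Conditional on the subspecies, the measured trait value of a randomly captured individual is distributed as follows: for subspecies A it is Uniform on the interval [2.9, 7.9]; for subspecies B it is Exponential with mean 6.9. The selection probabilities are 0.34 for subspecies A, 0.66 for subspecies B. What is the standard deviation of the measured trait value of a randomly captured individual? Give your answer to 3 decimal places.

Per component, A: μ=5.4, E[X²]=31.2433; B: μ=6.9, E[X²]=95.22.
E[X] = 0.34·5.4 + 0.66·6.9 = 6.39.
E[X²] = 0.34·31.2433 + 0.66·95.22 = 73.4679.
Var(X) = E[X²] − (E[X])² = 73.4679 − 40.8321 = 32.6358.
SD(X) = √32.6358 = 5.71278.

5.713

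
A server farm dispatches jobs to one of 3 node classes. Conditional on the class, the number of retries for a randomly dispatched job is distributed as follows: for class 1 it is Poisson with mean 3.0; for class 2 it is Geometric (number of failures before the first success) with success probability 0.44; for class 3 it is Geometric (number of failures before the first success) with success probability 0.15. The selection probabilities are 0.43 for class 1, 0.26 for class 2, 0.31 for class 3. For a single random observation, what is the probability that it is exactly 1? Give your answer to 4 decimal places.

Conditional on each class, P(X = 1): 1: 0.149361; 2: 0.2464; 3: 0.1275.
By total probability, P(X = 1) = 0.43·0.149361 + 0.26·0.2464 + 0.31·0.1275 = 0.167814.

0.1678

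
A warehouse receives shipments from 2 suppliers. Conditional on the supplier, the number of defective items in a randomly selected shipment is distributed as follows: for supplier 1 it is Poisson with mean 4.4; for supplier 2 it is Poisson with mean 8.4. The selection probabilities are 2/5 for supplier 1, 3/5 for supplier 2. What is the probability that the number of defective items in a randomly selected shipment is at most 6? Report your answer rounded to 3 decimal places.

Conditional on each supplier, P(X ≤ 6): 1: 0.843645; 2: 0.266993.
By total probability, P(X ≤ 6) = 0.4·0.843645 + 0.6·0.266993 = 0.497654.

0.498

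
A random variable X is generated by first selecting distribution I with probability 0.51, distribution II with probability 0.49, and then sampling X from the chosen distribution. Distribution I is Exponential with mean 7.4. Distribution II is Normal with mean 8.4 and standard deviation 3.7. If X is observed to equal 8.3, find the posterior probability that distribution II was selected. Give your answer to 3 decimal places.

0.702

Likelihoods f(8.3 | ·): I: 0.0440204; II: 0.107783.
Posterior ∝ prior × likelihood. Numerator for II: 0.49·0.107783 = 0.0528136.
Normalizing constant: 0.51·0.0440204 + 0.49·0.107783 = 0.075264.
P(II | observation) = 0.0528136 / 0.075264 = 0.701711.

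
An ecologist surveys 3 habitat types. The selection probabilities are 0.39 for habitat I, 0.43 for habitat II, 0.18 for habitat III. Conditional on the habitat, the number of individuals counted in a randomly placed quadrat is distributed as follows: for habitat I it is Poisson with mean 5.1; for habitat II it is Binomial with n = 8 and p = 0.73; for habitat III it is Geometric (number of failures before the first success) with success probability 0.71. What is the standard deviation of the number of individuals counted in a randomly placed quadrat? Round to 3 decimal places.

Per component, I: μ=5.1, E[X²]=31.11; II: μ=5.84, E[X²]=35.6824; III: μ=0.408451, E[X²]=0.742115.
E[X] = 0.39·5.1 + 0.43·5.84 + 0.18·0.408451 = 4.57372.
E[X²] = 0.39·31.11 + 0.43·35.6824 + 0.18·0.742115 = 27.6099.
Var(X) = E[X²] − (E[X])² = 27.6099 − 20.9189 = 6.69099.
SD(X) = √6.69099 = 2.58669.

2.587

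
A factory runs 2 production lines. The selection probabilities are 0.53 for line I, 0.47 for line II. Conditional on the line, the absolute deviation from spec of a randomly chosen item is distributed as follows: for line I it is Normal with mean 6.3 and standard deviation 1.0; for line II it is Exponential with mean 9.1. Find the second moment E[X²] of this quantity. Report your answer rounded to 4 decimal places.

99.4071

For each component E[X²] = Var + (mean)², giving I: 40.69; II: 165.62.
Overall E[X²] = 0.53·40.69 + 0.47·165.62 = 99.4071.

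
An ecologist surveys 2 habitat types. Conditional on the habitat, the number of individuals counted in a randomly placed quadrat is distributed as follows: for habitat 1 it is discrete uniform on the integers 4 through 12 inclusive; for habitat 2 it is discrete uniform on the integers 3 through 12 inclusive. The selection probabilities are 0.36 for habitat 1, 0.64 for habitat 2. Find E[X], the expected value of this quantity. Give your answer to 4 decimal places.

Component means — 1: 8; 2: 7.5.
E[X] = 0.36·8 + 0.64·7.5 = 7.68.

7.6800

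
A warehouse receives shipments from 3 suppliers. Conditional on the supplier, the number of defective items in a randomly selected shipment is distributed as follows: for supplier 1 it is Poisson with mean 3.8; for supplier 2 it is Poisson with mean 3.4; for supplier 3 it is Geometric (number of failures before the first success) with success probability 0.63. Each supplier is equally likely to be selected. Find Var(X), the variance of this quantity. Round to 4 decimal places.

Per component, 1: μ=3.8, E[X²]=18.24; 2: μ=3.4, E[X²]=14.96; 3: μ=0.587302, E[X²]=1.27715.
E[X] = 0.333333·3.8 + 0.333333·3.4 + 0.333333·0.587302 = 2.59577.
E[X²] = 0.333333·18.24 + 0.333333·14.96 + 0.333333·1.27715 = 11.4924.
Var(X) = E[X²] − (E[X])² = 11.4924 − 6.73801 = 4.75438.

4.7544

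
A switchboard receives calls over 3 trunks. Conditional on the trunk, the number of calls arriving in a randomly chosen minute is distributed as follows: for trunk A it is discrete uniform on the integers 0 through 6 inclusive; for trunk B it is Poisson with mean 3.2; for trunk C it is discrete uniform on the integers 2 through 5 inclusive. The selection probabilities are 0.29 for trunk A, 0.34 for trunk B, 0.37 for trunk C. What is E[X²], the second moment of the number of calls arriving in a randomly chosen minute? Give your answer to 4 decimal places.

13.3346

For each component E[X²] = Var + (mean)², giving A: 13; B: 13.44; C: 13.5.
Overall E[X²] = 0.29·13 + 0.34·13.44 + 0.37·13.5 = 13.3346.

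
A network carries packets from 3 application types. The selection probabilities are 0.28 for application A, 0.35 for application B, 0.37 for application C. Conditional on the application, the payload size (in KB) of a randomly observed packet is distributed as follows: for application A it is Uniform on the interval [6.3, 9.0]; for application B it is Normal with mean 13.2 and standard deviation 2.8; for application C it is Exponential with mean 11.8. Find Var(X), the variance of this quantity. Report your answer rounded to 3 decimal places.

Per component, A: μ=7.65, E[X²]=59.13; B: μ=13.2, E[X²]=182.08; C: μ=11.8, E[X²]=278.48.
E[X] = 0.28·7.65 + 0.35·13.2 + 0.37·11.8 = 11.128.
E[X²] = 0.28·59.13 + 0.35·182.08 + 0.37·278.48 = 183.322.
Var(X) = E[X²] − (E[X])² = 183.322 − 123.832 = 59.4896.

59.490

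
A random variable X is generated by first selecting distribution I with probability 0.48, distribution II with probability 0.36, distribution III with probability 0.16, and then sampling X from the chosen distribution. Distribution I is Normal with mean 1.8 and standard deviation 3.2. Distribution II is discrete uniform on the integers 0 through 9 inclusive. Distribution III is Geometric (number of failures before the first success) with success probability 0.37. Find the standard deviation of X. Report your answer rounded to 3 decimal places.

3.214

Per component, I: μ=1.8, E[X²]=13.48; II: μ=4.5, E[X²]=28.5; III: μ=1.7027, E[X²]=7.5011.
E[X] = 0.48·1.8 + 0.36·4.5 + 0.16·1.7027 = 2.75643.
E[X²] = 0.48·13.48 + 0.36·28.5 + 0.16·7.5011 = 17.9306.
Var(X) = E[X²] − (E[X])² = 17.9306 − 7.59792 = 10.3327.
SD(X) = √10.3327 = 3.21444.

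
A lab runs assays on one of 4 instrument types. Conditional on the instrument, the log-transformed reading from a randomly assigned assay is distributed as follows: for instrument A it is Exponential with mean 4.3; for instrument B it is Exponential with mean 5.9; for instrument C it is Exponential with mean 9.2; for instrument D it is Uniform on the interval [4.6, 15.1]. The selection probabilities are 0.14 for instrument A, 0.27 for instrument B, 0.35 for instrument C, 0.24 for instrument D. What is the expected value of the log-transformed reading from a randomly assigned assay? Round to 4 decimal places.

Component means — A: 4.3; B: 5.9; C: 9.2; D: 9.85.
E[X] = 0.14·4.3 + 0.27·5.9 + 0.35·9.2 + 0.24·9.85 = 7.779.

7.7790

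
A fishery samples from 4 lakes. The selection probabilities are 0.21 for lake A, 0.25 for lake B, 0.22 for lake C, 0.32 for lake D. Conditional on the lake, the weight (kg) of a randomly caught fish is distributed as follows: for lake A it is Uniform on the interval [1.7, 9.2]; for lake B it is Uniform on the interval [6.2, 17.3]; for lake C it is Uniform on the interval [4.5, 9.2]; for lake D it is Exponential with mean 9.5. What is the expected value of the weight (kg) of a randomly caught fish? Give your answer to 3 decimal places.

8.629

Component means — A: 5.45; B: 11.75; C: 6.85; D: 9.5.
E[X] = 0.21·5.45 + 0.25·11.75 + 0.22·6.85 + 0.32·9.5 = 8.629.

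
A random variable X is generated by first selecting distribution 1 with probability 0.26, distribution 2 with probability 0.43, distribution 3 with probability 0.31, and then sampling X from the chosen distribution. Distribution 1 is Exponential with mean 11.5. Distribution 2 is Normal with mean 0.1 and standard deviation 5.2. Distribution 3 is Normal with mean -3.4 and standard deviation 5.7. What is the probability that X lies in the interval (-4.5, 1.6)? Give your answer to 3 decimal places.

0.336

Conditional on each component, P(-4.5 < X < 1.6): 1: 0.129885; 2: 0.425321; 3: 0.386323.
By total probability, P(-4.5 < X < 1.6) = 0.26·0.129885 + 0.43·0.425321 + 0.31·0.386323 = 0.336418.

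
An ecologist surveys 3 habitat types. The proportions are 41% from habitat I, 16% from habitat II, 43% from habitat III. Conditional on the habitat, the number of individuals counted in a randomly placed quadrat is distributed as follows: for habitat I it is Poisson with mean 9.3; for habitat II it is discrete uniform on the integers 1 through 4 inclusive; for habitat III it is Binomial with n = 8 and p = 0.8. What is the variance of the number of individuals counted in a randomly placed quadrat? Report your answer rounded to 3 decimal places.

10.126

Per component, I: μ=9.3, E[X²]=95.79; II: μ=2.5, E[X²]=7.5; III: μ=6.4, E[X²]=42.24.
E[X] = 0.41·9.3 + 0.16·2.5 + 0.43·6.4 = 6.965.
E[X²] = 0.41·95.79 + 0.16·7.5 + 0.43·42.24 = 58.6371.
Var(X) = E[X²] − (E[X])² = 58.6371 − 48.5112 = 10.1259.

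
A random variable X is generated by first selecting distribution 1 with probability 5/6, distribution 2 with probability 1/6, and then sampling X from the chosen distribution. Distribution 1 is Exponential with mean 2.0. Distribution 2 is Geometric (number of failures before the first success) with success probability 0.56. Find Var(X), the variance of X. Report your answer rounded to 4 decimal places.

3.7720

Per component, 1: μ=2, E[X²]=8; 2: μ=0.785714, E[X²]=2.02041.
E[X] = 0.833333·2 + 0.166667·0.785714 = 1.79762.
E[X²] = 0.833333·8 + 0.166667·2.02041 = 7.0034.
Var(X) = E[X²] − (E[X])² = 7.0034 − 3.23143 = 3.77197.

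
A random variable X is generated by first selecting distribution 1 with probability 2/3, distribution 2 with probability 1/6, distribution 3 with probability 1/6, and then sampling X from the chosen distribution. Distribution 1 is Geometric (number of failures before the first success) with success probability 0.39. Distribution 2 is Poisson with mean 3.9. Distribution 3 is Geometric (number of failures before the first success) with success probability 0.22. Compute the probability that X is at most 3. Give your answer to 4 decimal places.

0.7549

Conditional on each component, P(X ≤ 3): 1: 0.861542; 2: 0.453247; 3: 0.629849.
By total probability, P(X ≤ 3) = 0.666667·0.861542 + 0.166667·0.453247 + 0.166667·0.629849 = 0.754877.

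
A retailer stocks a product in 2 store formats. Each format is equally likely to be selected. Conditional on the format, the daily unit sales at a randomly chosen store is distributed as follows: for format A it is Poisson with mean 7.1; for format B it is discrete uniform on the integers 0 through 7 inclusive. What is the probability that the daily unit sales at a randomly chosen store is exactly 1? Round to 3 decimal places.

0.065

Conditional on each format, P(X = 1): A: 0.00585824; B: 0.125.
By total probability, P(X = 1) = 0.5·0.00585824 + 0.5·0.125 = 0.0654291.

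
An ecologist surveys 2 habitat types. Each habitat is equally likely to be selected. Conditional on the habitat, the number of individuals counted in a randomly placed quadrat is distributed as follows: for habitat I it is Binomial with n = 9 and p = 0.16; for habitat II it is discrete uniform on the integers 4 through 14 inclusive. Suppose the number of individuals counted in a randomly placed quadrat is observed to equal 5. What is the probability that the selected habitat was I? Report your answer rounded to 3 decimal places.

0.067

Likelihoods P(X=5 | ·): I: 0.00657791; II: 0.0909091.
Posterior ∝ prior × likelihood. Numerator for I: 0.5·0.00657791 = 0.00328895.
Normalizing constant: 0.5·0.00657791 + 0.5·0.0909091 = 0.0487435.
P(I | observation) = 0.00328895 / 0.0487435 = 0.0674747.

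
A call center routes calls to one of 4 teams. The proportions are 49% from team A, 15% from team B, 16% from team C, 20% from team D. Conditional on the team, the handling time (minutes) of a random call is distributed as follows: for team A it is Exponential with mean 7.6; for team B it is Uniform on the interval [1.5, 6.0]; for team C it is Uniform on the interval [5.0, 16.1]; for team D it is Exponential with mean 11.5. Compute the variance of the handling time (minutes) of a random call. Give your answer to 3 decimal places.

62.851

Per component, A: μ=7.6, E[X²]=115.52; B: μ=3.75, E[X²]=15.75; C: μ=10.55, E[X²]=121.57; D: μ=11.5, E[X²]=264.5.
E[X] = 0.49·7.6 + 0.15·3.75 + 0.16·10.55 + 0.2·11.5 = 8.2745.
E[X²] = 0.49·115.52 + 0.15·15.75 + 0.16·121.57 + 0.2·264.5 = 131.319.
Var(X) = E[X²] − (E[X])² = 131.319 − 68.4674 = 62.8511.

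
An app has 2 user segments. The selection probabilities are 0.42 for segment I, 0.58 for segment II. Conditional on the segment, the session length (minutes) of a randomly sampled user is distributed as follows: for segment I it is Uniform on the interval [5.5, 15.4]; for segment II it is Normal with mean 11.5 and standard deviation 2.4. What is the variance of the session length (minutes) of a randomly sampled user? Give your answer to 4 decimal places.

Per component, I: μ=10.45, E[X²]=117.37; II: μ=11.5, E[X²]=138.01.
E[X] = 0.42·10.45 + 0.58·11.5 = 11.059.
E[X²] = 0.42·117.37 + 0.58·138.01 = 129.341.
Var(X) = E[X²] − (E[X])² = 129.341 − 122.301 = 7.03972.

7.0397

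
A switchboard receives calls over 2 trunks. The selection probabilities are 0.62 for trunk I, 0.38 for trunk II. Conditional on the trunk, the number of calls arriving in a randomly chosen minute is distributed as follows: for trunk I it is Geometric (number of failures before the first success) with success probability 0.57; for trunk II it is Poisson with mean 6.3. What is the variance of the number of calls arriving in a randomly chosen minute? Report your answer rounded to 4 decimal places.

10.4602

Per component, I: μ=0.754386, E[X²]=1.89258; II: μ=6.3, E[X²]=45.99.
E[X] = 0.62·0.754386 + 0.38·6.3 = 2.86172.
E[X²] = 0.62·1.89258 + 0.38·45.99 = 18.6496.
Var(X) = E[X²] − (E[X])² = 18.6496 − 8.18944 = 10.4602.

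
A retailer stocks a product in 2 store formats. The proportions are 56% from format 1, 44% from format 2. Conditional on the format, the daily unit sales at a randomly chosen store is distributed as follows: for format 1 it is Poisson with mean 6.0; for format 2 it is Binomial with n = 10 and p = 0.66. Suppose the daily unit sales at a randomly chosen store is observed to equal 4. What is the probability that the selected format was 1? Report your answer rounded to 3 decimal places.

Likelihoods P(X=4 | ·): 1: 0.133853; 2: 0.0615557.
Posterior ∝ prior × likelihood. Numerator for 1: 0.56·0.133853 = 0.0749575.
Normalizing constant: 0.56·0.133853 + 0.44·0.0615557 = 0.102042.
P(1 | observation) = 0.0749575 / 0.102042 = 0.734575.

0.735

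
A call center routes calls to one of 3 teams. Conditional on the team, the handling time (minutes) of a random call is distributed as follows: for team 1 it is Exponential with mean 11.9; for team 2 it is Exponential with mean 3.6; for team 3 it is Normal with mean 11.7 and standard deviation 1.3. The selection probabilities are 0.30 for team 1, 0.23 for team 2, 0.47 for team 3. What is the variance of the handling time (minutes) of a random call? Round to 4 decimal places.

Per component, 1: μ=11.9, E[X²]=283.22; 2: μ=3.6, E[X²]=25.92; 3: μ=11.7, E[X²]=138.58.
E[X] = 0.3·11.9 + 0.23·3.6 + 0.47·11.7 = 9.897.
E[X²] = 0.3·283.22 + 0.23·25.92 + 0.47·138.58 = 156.06.
Var(X) = E[X²] − (E[X])² = 156.06 − 97.9506 = 58.1096.

58.1096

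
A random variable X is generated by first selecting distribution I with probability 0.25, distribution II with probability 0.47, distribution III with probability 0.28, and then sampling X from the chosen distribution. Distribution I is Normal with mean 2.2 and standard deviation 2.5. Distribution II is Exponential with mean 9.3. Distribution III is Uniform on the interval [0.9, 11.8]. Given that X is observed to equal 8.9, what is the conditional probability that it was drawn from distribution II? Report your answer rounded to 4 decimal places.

0.4201

Likelihoods f(8.9 | ·): I: 0.00439877; II: 0.0412954; III: 0.0917431.
Posterior ∝ prior × likelihood. Numerator for II: 0.47·0.0412954 = 0.0194088.
Normalizing constant: 0.25·0.00439877 + 0.47·0.0412954 + 0.28·0.0917431 = 0.0461966.
P(II | observation) = 0.0194088 / 0.0461966 = 0.420136.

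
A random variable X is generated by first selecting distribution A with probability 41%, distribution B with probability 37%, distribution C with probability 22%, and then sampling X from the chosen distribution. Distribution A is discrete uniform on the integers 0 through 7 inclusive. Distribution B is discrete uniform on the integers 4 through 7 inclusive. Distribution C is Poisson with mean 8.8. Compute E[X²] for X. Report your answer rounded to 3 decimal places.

For each component E[X²] = Var + (mean)², giving A: 17.5; B: 31.5; C: 86.24.
Overall E[X²] = 0.41·17.5 + 0.37·31.5 + 0.22·86.24 = 37.8028.

37.803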